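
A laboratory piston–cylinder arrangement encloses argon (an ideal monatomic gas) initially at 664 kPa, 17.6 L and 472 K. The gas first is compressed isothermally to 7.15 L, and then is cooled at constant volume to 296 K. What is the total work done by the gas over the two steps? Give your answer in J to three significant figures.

W_total ≈ -10500 J

Step 1 (isothermal): W = P₁V₁ ln(V₂/V₁) = (11686) ln(7.15/17.6) = -10527 J.
Step 2 (isochoric): W = 0 (constant volume).
W_total = -10527 + 0 = -10527 J.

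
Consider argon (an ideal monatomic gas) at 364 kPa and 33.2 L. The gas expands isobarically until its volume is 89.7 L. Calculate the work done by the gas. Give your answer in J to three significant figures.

Isobaric: W = P ΔV.
W = (364 kPa)(89.7 − 33.2 L) = (364)(56.5) = 20566 J.

W ≈ 20600 J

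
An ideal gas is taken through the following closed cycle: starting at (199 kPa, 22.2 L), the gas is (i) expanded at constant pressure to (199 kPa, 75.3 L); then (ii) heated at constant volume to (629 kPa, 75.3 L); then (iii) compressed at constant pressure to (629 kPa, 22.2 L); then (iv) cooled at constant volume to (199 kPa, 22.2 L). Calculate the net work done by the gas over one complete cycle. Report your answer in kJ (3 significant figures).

W_net ≈ -22.8 kJ

Constant-volume legs do no work.
W(i) = (199)(75.3 − 22.2) = 10567 J; W(iii) = (629)(22.2 − 75.3) = -33400 J.
W_net = 10567 − 33400 = -22833 J (the counter-clockwise enclosed area).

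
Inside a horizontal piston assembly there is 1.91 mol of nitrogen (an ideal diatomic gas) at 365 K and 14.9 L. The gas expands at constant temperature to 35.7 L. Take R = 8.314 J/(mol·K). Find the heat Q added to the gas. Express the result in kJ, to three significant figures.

Isothermal ⇒ ΔU = 0, so Q = W = nRT ln(V₂/V₁).
Q = (1.91)(8.314)(365) ln(35.7/14.9) = 5796 × 0.8738 = 5065 J.

Q ≈ 5.06 kJ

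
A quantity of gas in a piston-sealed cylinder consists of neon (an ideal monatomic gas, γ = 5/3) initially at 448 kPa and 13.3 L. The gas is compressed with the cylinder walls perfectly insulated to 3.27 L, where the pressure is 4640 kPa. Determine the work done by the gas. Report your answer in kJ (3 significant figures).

W ≈ -13.8 kJ

Adiabatic: W = (P₁V₁ − P₂V₂)/(γ − 1) with γ = 5/3.
P₁V₁ = 5958 J, P₂V₂ = 15173 J.
W = (5958 − 15173) / 0.6667 = -13822 J.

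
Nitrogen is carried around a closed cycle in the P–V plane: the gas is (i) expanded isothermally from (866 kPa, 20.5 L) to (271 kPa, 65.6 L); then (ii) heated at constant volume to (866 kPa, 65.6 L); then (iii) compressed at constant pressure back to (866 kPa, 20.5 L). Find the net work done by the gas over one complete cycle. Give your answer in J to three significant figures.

W_net ≈ -18400 J

Leg (i): W = PᵢVᵢ ln(V_f/Vᵢ) = (17753) ln(65.6/20.5) = 20649 J.
Leg (ii): W = 0.
Leg (iii): W = PΔV = (866)(20.5 − 65.6) = -39057 J.
W_net = 20649 − 39057 = -18407 J.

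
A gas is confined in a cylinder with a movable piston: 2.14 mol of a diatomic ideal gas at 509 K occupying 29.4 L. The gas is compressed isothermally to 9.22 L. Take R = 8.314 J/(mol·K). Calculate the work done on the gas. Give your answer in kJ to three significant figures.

Isothermal: W = nRT ln(V₂/V₁).
W = (2.14)(8.314)(509) × ln(9.22/29.4)
  = 9056 × -1.16
W_by_gas = -10502 J; work on gas = −W_by = 10502 J.

W ≈ 10.5 kJ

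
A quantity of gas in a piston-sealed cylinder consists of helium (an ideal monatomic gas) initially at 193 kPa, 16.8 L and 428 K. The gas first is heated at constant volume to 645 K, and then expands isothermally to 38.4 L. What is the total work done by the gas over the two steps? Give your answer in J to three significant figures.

W_total ≈ 4040 J

Step 1 (isochoric): W = 0 (constant volume).
After step 1: P = 290.9 kPa (V unchanged).
Step 2 (isothermal): W = P₁V₁ ln(V₂/V₁) = (4886) ln(38.4/16.8) = 4039 J.
W_total = 0 + 4039 = 4039 J.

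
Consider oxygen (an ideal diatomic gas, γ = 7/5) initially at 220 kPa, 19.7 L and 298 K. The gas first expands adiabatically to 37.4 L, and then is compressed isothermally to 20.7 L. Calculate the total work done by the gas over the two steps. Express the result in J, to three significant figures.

Step 1 (adiabatic): W = (P₁V₁ − P₂V₂)/(γ−1) = (4334 − 3354)/0.4 = 2451 J.
After step 1: P = 89.67 kPa, V = 37.4 L, T = 230.6 K.
Step 2 (isothermal): W = P₁V₁ ln(V₂/V₁) = (3354) ln(20.7/37.4) = -1984 J.
W_total = 2451 − 1984 = 466.9 J.

W_total ≈ 467 J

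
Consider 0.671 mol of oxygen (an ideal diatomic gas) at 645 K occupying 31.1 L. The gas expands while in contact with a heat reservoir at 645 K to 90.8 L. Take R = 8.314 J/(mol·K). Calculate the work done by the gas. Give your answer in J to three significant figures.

W ≈ 3860 J

Isothermal: W = nRT ln(V₂/V₁).
W = (0.671)(8.314)(645) × ln(90.8/31.1)
  = 3598 × 1.071
W_by_gas = 3855 J.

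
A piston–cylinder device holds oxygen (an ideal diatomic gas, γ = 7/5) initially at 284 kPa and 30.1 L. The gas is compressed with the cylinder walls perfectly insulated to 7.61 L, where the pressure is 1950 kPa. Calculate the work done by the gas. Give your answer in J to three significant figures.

Adiabatic: W = (P₁V₁ − P₂V₂)/(γ − 1) with γ = 7/5.
P₁V₁ = 8548 J, P₂V₂ = 14840 J.
W = (8548 − 14840) / 0.4 = -15728 J.

W ≈ -15700 J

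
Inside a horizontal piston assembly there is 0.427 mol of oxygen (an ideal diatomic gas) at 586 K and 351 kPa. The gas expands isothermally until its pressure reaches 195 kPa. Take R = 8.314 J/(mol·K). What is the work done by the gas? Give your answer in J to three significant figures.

Isothermal process: W = nRT ln(V₂/V₁) = nRT ln(P₁/P₂).
W = (0.427)(8.314)(586) × ln(351/195)
  = 2080 × ln(1.8) = 2080 × 0.5878
W_by_gas = 1223 J.

W ≈ 1220 J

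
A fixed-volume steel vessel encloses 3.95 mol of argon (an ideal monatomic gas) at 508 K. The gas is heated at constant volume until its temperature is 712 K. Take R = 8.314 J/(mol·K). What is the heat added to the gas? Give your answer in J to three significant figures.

Constant volume ⇒ W = 0, so Q = ΔU = nCᵥΔT with Cᵥ = 3R/2 = 12.47 J/(mol·K).
ΔU = (3.95)(12.47)(712 − 508) = 10049 J.

Q ≈ 10000 J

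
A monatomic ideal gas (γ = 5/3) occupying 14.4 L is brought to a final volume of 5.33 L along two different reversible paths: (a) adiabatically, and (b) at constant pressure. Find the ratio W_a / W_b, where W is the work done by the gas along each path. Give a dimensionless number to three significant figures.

Path (a) adiabatic: W = P₁V₁(1 − (V₁/V₂)^(γ−1))/(γ−1) → W_a/(P₁V₁) = -1.41.
Path (b) isobaric: W = P₁(V₂ − V₁) → W_b/(P₁V₁) = -0.6299.
W_a / W_b = -1.41 / -0.6299 = 2.238.

W_a / W_b ≈ 2.24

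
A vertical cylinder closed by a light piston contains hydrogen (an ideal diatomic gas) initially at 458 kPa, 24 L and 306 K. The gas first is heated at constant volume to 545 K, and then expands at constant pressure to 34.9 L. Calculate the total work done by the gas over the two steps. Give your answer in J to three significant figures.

W_total ≈ 8890 J

Step 1 (isochoric): W = 0 (constant volume).
After step 1: P = 815.7 kPa (V unchanged).
Step 2 (isobaric): W = PΔV = (815.7 kPa)(34.9 − 24 L) = 8891 J.
W_total = 0 + 8891 = 8891 J.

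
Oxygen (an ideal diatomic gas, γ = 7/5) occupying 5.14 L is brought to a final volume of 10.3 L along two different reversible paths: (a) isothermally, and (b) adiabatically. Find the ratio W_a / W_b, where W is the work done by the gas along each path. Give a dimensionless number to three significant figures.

Path (a) isothermal: W = P₁V₁ ln(V₂/V₁) → W_a/(P₁V₁) = 0.6951.
Path (b) adiabatic: W = P₁V₁(1 − (V₁/V₂)^(γ−1))/(γ−1) → W_b/(P₁V₁) = 0.6068.
W_a / W_b = 0.6951 / 0.6068 = 1.145.

W_a / W_b ≈ 1.15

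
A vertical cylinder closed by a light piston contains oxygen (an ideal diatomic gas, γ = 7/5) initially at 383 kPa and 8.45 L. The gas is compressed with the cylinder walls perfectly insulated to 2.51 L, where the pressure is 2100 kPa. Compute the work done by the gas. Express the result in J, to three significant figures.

Adiabatic: W = (P₁V₁ − P₂V₂)/(γ − 1) with γ = 7/5.
P₁V₁ = 3236 J, P₂V₂ = 5271 J.
W = (3236 − 5271) / 0.4 = -5087 J.

W ≈ -5090 J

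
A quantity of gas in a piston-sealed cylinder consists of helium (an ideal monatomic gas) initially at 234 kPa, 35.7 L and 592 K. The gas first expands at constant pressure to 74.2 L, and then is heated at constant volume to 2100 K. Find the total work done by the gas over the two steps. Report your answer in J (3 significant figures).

Step 1 (isobaric): W = PΔV = (234 kPa)(74.2 − 35.7 L) = 9009 J.
Step 2 (isochoric): W = 0 (constant volume).
W_total = 9009 + 0 = 9009 J.

W_total ≈ 9010 J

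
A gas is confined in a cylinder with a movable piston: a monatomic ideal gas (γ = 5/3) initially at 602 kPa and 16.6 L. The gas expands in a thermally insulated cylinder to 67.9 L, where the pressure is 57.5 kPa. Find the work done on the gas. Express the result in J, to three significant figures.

Adiabatic: W = (P₁V₁ − P₂V₂)/(γ − 1) with γ = 5/3.
P₁V₁ = 9993 J, P₂V₂ = 3904 J.
W = (9993 − 3904) / 0.6667 = 9133 J.
Work on gas = −W_by = -9133 J.

W ≈ -9130 J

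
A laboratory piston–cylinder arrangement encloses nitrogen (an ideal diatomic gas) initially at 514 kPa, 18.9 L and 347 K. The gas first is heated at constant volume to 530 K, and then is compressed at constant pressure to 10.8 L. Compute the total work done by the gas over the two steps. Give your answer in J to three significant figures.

W_total ≈ -6360 J

Step 1 (isochoric): W = 0 (constant volume).
After step 1: P = 785.1 kPa (V unchanged).
Step 2 (isobaric): W = PΔV = (785.1 kPa)(10.8 − 18.9 L) = -6359 J.
W_total = 0 − 6359 = -6359 J.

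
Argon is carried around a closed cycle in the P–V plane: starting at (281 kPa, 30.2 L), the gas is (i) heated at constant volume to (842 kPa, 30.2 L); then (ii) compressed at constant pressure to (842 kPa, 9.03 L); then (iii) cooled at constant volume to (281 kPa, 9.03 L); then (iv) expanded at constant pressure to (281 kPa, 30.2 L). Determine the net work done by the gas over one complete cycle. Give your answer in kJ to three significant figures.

W_net ≈ -11.9 kJ

Constant-volume legs do no work.
W(ii) = (842)(9.03 − 30.2) = -17825 J; W(iv) = (281)(30.2 − 9.03) = 5949 J.
W_net = -17825 + 5949 = -11876 J (the counter-clockwise enclosed area).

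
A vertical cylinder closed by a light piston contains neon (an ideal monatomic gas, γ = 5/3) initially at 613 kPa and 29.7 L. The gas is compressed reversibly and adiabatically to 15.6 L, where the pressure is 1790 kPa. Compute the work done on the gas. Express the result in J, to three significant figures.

W ≈ 14600 J

Adiabatic: W = (P₁V₁ − P₂V₂)/(γ − 1) with γ = 5/3.
P₁V₁ = 18206 J, P₂V₂ = 27924 J.
W = (18206 − 27924) / 0.6667 = -14577 J.
Work on gas = −W_by = 14577 J.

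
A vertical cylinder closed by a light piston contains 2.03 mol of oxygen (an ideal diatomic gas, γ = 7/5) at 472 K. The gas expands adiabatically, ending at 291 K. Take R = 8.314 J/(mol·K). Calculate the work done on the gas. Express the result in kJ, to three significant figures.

Adiabatic ⇒ Q = 0, so W_by = −ΔU = nCᵥ(T₁ − T₂).
Cᵥ = 5R/2 = 20.79 J/(mol·K).
W = (2.03)(20.79)(472 − 291) = 7637 J.
Work on gas = −W_by = -7637 J.

W ≈ -7.64 kJ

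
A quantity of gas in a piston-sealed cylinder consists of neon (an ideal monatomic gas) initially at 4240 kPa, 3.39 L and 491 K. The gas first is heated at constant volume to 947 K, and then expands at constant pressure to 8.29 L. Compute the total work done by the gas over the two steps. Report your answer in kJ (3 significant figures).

Step 1 (isochoric): W = 0 (constant volume).
After step 1: P = 8178 kPa (V unchanged).
Step 2 (isobaric): W = PΔV = (8178 kPa)(8.29 − 3.39 L) = 40071 J.
W_total = 0 + 40071 = 40071 J.

W_total ≈ 40.1 kJ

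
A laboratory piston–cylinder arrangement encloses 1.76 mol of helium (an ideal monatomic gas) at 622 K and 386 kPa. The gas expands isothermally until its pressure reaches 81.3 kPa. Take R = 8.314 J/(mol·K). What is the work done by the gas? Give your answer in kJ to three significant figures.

Isothermal process: W = nRT ln(V₂/V₁) = nRT ln(P₁/P₂).
W = (1.76)(8.314)(622) × ln(386/81.3)
  = 9102 × ln(4.748) = 9102 × 1.558
W_by_gas = 14177 J.

W ≈ 14.2 kJ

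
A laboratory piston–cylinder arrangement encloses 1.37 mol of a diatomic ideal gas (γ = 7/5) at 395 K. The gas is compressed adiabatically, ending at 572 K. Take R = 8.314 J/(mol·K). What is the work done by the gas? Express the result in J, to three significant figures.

W ≈ -5040 J

Adiabatic ⇒ Q = 0, so W_by = −ΔU = nCᵥ(T₁ − T₂).
Cᵥ = 5R/2 = 20.79 J/(mol·K).
W = (1.37)(20.79)(395 − 572) = -5040 J.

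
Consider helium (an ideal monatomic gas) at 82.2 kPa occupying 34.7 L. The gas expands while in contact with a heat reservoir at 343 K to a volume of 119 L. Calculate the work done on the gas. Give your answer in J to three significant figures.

W ≈ -3520 J

Isothermal: W = nRT ln(V₂/V₁) = P₁V₁ ln(V₂/V₁).
P₁V₁ = (82.2 kPa)(34.7 L) = 2852 J.
W = 2852 × ln(119/34.7) = 2852 × 1.232
W_by_gas = 3515 J; work on gas = −W_by = -3515 J.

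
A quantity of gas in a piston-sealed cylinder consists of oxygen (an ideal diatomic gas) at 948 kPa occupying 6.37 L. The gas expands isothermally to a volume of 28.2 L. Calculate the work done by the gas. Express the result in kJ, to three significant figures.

Isothermal: W = nRT ln(V₂/V₁) = P₁V₁ ln(V₂/V₁).
P₁V₁ = (948 kPa)(6.37 L) = 6039 J.
W = 6039 × ln(28.2/6.37) = 6039 × 1.488
W_by_gas = 8984 J.

W ≈ 8.98 kJ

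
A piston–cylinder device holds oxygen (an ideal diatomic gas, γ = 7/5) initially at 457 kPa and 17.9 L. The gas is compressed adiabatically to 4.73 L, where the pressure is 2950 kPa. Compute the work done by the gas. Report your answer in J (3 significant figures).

Adiabatic: W = (P₁V₁ − P₂V₂)/(γ − 1) with γ = 7/5.
P₁V₁ = 8180 J, P₂V₂ = 13954 J.
W = (8180 − 13954) / 0.4 = -14433 J.

W ≈ -14400 J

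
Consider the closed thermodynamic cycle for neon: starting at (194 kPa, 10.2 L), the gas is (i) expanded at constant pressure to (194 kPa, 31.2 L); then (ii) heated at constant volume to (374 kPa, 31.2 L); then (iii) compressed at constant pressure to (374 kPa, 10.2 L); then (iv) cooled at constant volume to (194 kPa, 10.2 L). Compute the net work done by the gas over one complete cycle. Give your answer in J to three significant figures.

Constant-volume legs do no work.
W(i) = (194)(31.2 − 10.2) = 4074 J; W(iii) = (374)(10.2 − 31.2) = -7854 J.
W_net = 4074 − 7854 = -3780 J (the counter-clockwise enclosed area).

W_net ≈ -3780 J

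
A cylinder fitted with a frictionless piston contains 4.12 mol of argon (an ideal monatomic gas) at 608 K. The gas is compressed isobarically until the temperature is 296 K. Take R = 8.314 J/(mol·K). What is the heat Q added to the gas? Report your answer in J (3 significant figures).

Q ≈ -26700 J

Isobaric: W = nRΔT = (4.12)(8.314)(-312) = -10687 J.
ΔU = nCᵥΔT with Cᵥ = 3R/2: ΔU = (4.12)(12.47)(-312) = -16031 J.
Q = ΔU + W = -16031 − 10687 = -26718 J.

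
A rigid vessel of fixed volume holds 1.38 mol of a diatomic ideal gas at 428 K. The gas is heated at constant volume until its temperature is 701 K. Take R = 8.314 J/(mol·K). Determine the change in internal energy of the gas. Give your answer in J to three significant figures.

ΔU ≈ 7830 J

Constant volume ⇒ W = 0, so Q = ΔU = nCᵥΔT with Cᵥ = 5R/2 = 20.79 J/(mol·K).
ΔU = (1.38)(20.79)(701 − 428) = 7831 J.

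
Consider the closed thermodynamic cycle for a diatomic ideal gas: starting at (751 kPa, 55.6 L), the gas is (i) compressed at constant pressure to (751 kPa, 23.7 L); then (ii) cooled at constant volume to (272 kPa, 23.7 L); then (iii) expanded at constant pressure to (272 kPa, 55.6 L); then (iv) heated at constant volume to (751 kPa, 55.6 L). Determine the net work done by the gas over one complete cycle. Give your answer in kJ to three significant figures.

W_net ≈ -15.3 kJ

Constant-volume legs do no work.
W(i) = (751)(23.7 − 55.6) = -23957 J; W(iii) = (272)(55.6 − 23.7) = 8677 J.
W_net = -23957 + 8677 = -15280 J (the counter-clockwise enclosed area).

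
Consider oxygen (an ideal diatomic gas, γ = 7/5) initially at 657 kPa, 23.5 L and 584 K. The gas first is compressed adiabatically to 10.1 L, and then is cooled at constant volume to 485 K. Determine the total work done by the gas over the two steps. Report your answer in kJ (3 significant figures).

W_total ≈ -15.5 kJ

Step 1 (adiabatic): W = (P₁V₁ − P₂V₂)/(γ−1) = (15440 − 21644)/0.4 = -15511 J.
Step 2 (isochoric): W = 0 (constant volume).
W_total = -15511 + 0 = -15511 J.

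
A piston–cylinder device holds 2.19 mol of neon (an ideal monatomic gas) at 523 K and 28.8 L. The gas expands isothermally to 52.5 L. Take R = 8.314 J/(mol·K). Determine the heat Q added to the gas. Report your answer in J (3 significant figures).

Isothermal ⇒ ΔU = 0, so Q = W = nRT ln(V₂/V₁).
Q = (2.19)(8.314)(523) ln(52.5/28.8) = 9523 × 0.6004 = 5718 J.

Q ≈ 5720 J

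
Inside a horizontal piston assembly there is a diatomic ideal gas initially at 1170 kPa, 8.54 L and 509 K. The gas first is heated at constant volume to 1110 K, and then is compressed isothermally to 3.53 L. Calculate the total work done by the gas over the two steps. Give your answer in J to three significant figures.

W_total ≈ -19300 J

Step 1 (isochoric): W = 0 (constant volume).
After step 1: P = 2551 kPa (V unchanged).
Step 2 (isothermal): W = P₁V₁ ln(V₂/V₁) = (21790) ln(3.53/8.54) = -19250 J.
W_total = 0 − 19250 = -19250 J.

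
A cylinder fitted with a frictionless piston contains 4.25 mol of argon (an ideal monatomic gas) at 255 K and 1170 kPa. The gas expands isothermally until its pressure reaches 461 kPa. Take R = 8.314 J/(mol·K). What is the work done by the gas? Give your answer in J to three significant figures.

Isothermal process: W = nRT ln(V₂/V₁) = nRT ln(P₁/P₂).
W = (4.25)(8.314)(255) × ln(1170/461)
  = 9010 × ln(2.538) = 9010 × 0.9314
W_by_gas = 8392 J.

W ≈ 8390 J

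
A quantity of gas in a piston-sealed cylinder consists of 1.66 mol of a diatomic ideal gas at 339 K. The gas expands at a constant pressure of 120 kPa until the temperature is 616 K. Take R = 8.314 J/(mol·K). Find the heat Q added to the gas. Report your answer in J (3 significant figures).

Isobaric: W = nRΔT = (1.66)(8.314)(277) = 3823 J.
ΔU = nCᵥΔT with Cᵥ = 5R/2: ΔU = (1.66)(20.79)(277) = 9557 J.
Q = ΔU + W = 9557 + 3823 = 13380 J.

Q ≈ 13400 J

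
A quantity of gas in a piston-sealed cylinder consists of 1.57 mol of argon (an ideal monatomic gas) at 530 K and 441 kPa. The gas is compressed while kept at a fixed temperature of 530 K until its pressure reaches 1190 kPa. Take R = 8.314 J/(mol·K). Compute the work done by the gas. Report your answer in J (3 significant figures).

Isothermal process: W = nRT ln(V₂/V₁) = nRT ln(P₁/P₂).
W = (1.57)(8.314)(530) × ln(441/1190)
  = 6918 × ln(0.3706) = 6918 × -0.9927
W_by_gas = -6867 J.

W ≈ -6870 J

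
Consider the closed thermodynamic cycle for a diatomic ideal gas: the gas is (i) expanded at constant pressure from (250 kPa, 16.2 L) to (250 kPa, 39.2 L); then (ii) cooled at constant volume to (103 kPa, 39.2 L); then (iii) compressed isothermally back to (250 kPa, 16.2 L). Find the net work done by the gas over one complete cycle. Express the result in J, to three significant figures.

Leg (i): W = PΔV = (250)(39.2 − 16.2) = 5750 J.
Leg (ii): W = 0.
Leg (iii): W = PᵢVᵢ ln(V_f/Vᵢ) = (4038) ln(16.2/39.2) = -3568 J.
W_net = 5750 − 3568 = 2182 J.

W_net ≈ 2180 J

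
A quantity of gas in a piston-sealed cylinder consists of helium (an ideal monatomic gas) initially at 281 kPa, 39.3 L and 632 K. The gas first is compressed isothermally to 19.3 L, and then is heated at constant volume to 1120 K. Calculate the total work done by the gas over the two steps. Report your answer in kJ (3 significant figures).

W_total ≈ -7.85 kJ

Step 1 (isothermal): W = P₁V₁ ln(V₂/V₁) = (11043) ln(19.3/39.3) = -7853 J.
Step 2 (isochoric): W = 0 (constant volume).
W_total = -7853 + 0 = -7853 J.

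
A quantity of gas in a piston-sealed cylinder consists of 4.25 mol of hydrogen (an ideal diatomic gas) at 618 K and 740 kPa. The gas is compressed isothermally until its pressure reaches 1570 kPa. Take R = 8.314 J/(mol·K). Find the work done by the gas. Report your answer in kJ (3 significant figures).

Isothermal process: W = nRT ln(V₂/V₁) = nRT ln(P₁/P₂).
W = (4.25)(8.314)(618) × ln(740/1570)
  = 21837 × ln(0.4713) = 21837 × -0.7522
W_by_gas = -16425 J.

W ≈ -16.4 kJ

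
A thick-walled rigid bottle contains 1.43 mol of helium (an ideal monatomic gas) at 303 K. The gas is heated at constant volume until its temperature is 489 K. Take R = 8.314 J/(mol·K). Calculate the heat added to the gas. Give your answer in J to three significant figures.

Q ≈ 3320 J

Constant volume ⇒ W = 0, so Q = ΔU = nCᵥΔT with Cᵥ = 3R/2 = 12.47 J/(mol·K).
ΔU = (1.43)(12.47)(489 − 303) = 3317 J.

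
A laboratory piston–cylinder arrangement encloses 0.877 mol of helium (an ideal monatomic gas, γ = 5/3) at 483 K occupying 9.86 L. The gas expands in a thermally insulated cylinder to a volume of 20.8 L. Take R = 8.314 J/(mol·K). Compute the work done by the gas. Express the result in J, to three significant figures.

W ≈ 2070 J

Adiabatic: TV^(γ−1) = const with γ = 5/3.
T₂ = T₁ (V₁/V₂)^(γ−1) = 483 × (9.86/20.8)^0.667 = 483 × 0.608 = 293.6 K.
W_by = nCᵥ(T₁ − T₂) = (0.877)(12.47)(483 − 293.6) = 2071 J.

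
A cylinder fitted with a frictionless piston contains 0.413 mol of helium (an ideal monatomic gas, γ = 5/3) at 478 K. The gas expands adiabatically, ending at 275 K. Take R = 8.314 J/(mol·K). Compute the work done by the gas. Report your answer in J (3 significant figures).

W ≈ 1050 J

Adiabatic ⇒ Q = 0, so W_by = −ΔU = nCᵥ(T₁ − T₂).
Cᵥ = 3R/2 = 12.47 J/(mol·K).
W = (0.413)(12.47)(478 − 275) = 1046 J.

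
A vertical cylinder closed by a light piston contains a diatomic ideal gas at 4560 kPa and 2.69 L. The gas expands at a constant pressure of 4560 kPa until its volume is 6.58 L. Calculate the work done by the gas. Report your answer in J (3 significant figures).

W ≈ 17700 J

Isobaric: W = P ΔV.
W = (4560 kPa)(6.58 − 2.69 L) = (4560)(3.89) = 17738 J.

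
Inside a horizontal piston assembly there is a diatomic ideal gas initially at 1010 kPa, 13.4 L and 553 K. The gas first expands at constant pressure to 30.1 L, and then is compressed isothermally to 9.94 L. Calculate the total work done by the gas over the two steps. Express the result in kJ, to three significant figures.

W_total ≈ -16.8 kJ

Step 1 (isobaric): W = PΔV = (1010 kPa)(30.1 − 13.4 L) = 16867 J.
After step 1: P = 1010 kPa, V = 30.1 L, T = 1242 K.
Step 2 (isothermal): W = P₁V₁ ln(V₂/V₁) = (30401) ln(9.94/30.1) = -33683 J.
W_total = 16867 − 33683 = -16816 J.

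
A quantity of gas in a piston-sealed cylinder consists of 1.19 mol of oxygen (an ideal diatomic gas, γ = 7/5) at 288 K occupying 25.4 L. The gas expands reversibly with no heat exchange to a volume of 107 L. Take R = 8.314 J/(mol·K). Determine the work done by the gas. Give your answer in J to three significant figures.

Adiabatic: TV^(γ−1) = const with γ = 7/5.
T₂ = T₁ (V₁/V₂)^(γ−1) = 288 × (25.4/107)^0.4 = 288 × 0.5626 = 162 K.
W_by = nCᵥ(T₁ − T₂) = (1.19)(20.79)(288 − 162) = 3116 J.

W ≈ 3120 J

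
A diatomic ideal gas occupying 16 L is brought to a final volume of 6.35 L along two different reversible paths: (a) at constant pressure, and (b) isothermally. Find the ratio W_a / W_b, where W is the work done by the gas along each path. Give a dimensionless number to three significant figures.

W_a / W_b ≈ 0.653

Path (a) isobaric: W = P₁(V₂ − V₁) → W_a/(P₁V₁) = -0.6031.
Path (b) isothermal: W = P₁V₁ ln(V₂/V₁) → W_b/(P₁V₁) = -0.9241.
W_a / W_b = -0.6031 / -0.9241 = 0.6526.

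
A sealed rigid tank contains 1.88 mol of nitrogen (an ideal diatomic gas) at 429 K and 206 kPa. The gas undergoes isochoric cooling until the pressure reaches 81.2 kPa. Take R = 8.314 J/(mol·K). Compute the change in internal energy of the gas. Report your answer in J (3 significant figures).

Constant volume ⇒ W = 0, so Q = ΔU = nCᵥΔT with Cᵥ = 5R/2 = 20.79 J/(mol·K).
At constant V, T₂/T₁ = P₂/P₁ ⇒ ΔT = T₁(P₂/P₁ − 1) = 429·(81.2/206 − 1) = -259.9 K.
ΔU = (1.88)(20.79)(-259.9) = -10156 J.

ΔU ≈ -10200 J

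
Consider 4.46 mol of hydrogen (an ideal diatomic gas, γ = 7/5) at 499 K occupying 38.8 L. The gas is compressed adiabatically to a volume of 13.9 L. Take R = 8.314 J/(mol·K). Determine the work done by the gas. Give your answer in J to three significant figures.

W ≈ -23500 J

Adiabatic: TV^(γ−1) = const with γ = 7/5.
T₂ = T₁ (V₁/V₂)^(γ−1) = 499 × (38.8/13.9)^0.4 = 499 × 1.508 = 752.4 K.
W_by = nCᵥ(T₁ − T₂) = (4.46)(20.79)(499 − 752.4) = -23487 J.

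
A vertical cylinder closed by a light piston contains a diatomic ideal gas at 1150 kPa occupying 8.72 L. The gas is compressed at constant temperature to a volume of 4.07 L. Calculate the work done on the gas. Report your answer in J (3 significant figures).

Isothermal: W = nRT ln(V₂/V₁) = P₁V₁ ln(V₂/V₁).
P₁V₁ = (1150 kPa)(8.72 L) = 10028 J.
W = 10028 × ln(4.07/8.72) = 10028 × -0.762
W_by_gas = -7641 J; work on gas = −W_by = 7641 J.

W ≈ 7640 J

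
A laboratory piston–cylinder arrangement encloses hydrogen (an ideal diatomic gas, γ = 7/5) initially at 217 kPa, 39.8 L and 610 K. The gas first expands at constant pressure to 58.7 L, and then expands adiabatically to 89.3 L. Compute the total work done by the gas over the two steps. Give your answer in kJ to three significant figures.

Step 1 (isobaric): W = PΔV = (217 kPa)(58.7 − 39.8 L) = 4101 J.
After step 1: P = 217 kPa, V = 58.7 L, T = 899.7 K.
Step 2 (adiabatic): W = (P₁V₁ − P₂V₂)/(γ−1) = (12738 − 10770)/0.4 = 4920 J.
W_total = 4101 + 4920 = 9021 J.

W_total ≈ 9.02 kJ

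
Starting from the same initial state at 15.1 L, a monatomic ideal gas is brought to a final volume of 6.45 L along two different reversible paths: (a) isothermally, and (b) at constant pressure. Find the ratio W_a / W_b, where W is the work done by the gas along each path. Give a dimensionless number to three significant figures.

Path (a) isothermal: W = P₁V₁ ln(V₂/V₁) → W_a/(P₁V₁) = -0.8506.
Path (b) isobaric: W = P₁(V₂ − V₁) → W_b/(P₁V₁) = -0.5728.
W_a / W_b = -0.8506 / -0.5728 = 1.485.

W_a / W_b ≈ 1.48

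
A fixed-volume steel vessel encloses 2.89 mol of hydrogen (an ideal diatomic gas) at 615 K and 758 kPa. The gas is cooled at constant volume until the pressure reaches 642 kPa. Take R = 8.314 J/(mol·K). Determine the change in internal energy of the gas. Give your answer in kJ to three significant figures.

ΔU ≈ -5.65 kJ

Constant volume ⇒ W = 0, so Q = ΔU = nCᵥΔT with Cᵥ = 5R/2 = 20.79 J/(mol·K).
At constant V, T₂/T₁ = P₂/P₁ ⇒ ΔT = T₁(P₂/P₁ − 1) = 615·(642/758 − 1) = -94.12 K.
ΔU = (2.89)(20.79)(-94.12) = -5653 J.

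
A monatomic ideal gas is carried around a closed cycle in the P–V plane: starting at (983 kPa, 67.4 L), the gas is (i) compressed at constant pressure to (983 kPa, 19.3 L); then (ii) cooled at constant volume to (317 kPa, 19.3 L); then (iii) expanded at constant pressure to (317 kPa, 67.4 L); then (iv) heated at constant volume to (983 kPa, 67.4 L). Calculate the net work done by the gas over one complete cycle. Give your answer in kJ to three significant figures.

W_net ≈ -32.0 kJ

Constant-volume legs do no work.
W(i) = (983)(19.3 − 67.4) = -47282 J; W(iii) = (317)(67.4 − 19.3) = 15248 J.
W_net = -47282 + 15248 = -32035 J (the counter-clockwise enclosed area).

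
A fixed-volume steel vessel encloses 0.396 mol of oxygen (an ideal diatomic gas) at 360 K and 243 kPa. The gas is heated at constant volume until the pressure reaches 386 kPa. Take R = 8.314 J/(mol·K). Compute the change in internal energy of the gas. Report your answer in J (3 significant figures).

Constant volume ⇒ W = 0, so Q = ΔU = nCᵥΔT with Cᵥ = 5R/2 = 20.79 J/(mol·K).
At constant V, T₂/T₁ = P₂/P₁ ⇒ ΔT = T₁(P₂/P₁ − 1) = 360·(386/243 − 1) = 211.9 K.
ΔU = (0.396)(20.79)(211.9) = 1744 J.

ΔU ≈ 1740 J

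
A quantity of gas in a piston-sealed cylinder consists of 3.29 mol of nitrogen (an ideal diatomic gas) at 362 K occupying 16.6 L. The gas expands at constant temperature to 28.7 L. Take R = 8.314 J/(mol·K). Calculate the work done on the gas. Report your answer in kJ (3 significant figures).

W ≈ -5.42 kJ

Isothermal: W = nRT ln(V₂/V₁).
W = (3.29)(8.314)(362) × ln(28.7/16.6)
  = 9902 × 0.5475
W_by_gas = 5421 J; work on gas = −W_by = -5421 J.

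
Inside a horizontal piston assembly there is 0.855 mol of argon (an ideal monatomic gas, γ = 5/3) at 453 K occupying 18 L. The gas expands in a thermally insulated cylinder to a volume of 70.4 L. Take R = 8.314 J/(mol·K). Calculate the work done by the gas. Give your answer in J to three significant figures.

W ≈ 2880 J

Adiabatic: TV^(γ−1) = const with γ = 5/3.
T₂ = T₁ (V₁/V₂)^(γ−1) = 453 × (18/70.4)^0.667 = 453 × 0.4028 = 182.5 K.
W_by = nCᵥ(T₁ − T₂) = (0.855)(12.47)(453 − 182.5) = 2884 J.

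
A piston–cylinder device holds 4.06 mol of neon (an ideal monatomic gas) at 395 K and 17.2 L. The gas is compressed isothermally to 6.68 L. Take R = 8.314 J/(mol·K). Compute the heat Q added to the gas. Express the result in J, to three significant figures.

Isothermal ⇒ ΔU = 0, so Q = W = nRT ln(V₂/V₁).
Q = (4.06)(8.314)(395) ln(6.68/17.2) = 13333 × -0.9458 = -12610 J.

Q ≈ -12600 J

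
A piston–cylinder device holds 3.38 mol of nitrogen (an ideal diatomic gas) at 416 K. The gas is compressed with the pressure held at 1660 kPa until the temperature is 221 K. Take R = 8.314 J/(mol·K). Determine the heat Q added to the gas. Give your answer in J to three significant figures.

Q ≈ -19200 J

Isobaric: W = nRΔT = (3.38)(8.314)(-195) = -5480 J.
ΔU = nCᵥΔT with Cᵥ = 5R/2: ΔU = (3.38)(20.79)(-195) = -13699 J.
Q = ΔU + W = -13699 − 5480 = -19179 J.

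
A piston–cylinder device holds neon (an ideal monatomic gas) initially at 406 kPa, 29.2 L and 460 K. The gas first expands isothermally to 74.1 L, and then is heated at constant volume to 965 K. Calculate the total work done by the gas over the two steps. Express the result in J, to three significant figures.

Step 1 (isothermal): W = P₁V₁ ln(V₂/V₁) = (11855) ln(74.1/29.2) = 11040 J.
Step 2 (isochoric): W = 0 (constant volume).
W_total = 11040 + 0 = 11040 J.

W_total ≈ 11000 J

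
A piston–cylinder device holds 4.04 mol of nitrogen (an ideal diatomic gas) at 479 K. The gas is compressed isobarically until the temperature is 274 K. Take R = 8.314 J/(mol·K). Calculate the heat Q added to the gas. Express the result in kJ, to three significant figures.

Isobaric: W = nRΔT = (4.04)(8.314)(-205) = -6886 J.
ΔU = nCᵥΔT with Cᵥ = 5R/2: ΔU = (4.04)(20.79)(-205) = -17214 J.
Q = ΔU + W = -17214 − 6886 = -24100 J.

Q ≈ -24.1 kJ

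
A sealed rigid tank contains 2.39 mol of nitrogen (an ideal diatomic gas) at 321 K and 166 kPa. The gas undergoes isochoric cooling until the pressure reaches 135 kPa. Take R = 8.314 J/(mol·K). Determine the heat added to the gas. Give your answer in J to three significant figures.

Q ≈ -2980 J

Constant volume ⇒ W = 0, so Q = ΔU = nCᵥΔT with Cᵥ = 5R/2 = 20.79 J/(mol·K).
At constant V, T₂/T₁ = P₂/P₁ ⇒ ΔT = T₁(P₂/P₁ − 1) = 321·(135/166 − 1) = -59.95 K.
ΔU = (2.39)(20.79)(-59.95) = -2978 J.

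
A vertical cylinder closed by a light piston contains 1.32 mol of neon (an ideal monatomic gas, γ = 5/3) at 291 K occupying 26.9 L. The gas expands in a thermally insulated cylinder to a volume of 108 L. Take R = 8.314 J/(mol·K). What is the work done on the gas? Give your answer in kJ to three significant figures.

Adiabatic: TV^(γ−1) = const with γ = 5/3.
T₂ = T₁ (V₁/V₂)^(γ−1) = 291 × (26.9/108)^0.667 = 291 × 0.3959 = 115.2 K.
W_by = nCᵥ(T₁ − T₂) = (1.32)(12.47)(291 − 115.2) = 2894 J.
Work on gas = −W_by = -2894 J.

W ≈ -2.89 kJ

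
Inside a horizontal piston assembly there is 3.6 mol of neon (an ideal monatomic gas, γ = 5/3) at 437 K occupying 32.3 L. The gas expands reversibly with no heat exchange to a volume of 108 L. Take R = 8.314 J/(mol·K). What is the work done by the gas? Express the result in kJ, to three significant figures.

Adiabatic: TV^(γ−1) = const with γ = 5/3.
T₂ = T₁ (V₁/V₂)^(γ−1) = 437 × (32.3/108)^0.667 = 437 × 0.4472 = 195.4 K.
W_by = nCᵥ(T₁ − T₂) = (3.6)(12.47)(437 − 195.4) = 10845 J.

W ≈ 10.8 kJ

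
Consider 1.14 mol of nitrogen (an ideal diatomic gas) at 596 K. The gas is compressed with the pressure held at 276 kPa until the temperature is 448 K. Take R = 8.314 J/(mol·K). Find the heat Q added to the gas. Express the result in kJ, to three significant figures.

Isobaric: W = nRΔT = (1.14)(8.314)(-148) = -1403 J.
ΔU = nCᵥΔT with Cᵥ = 5R/2: ΔU = (1.14)(20.79)(-148) = -3507 J.
Q = ΔU + W = -3507 − 1403 = -4910 J.

Q ≈ -4.91 kJ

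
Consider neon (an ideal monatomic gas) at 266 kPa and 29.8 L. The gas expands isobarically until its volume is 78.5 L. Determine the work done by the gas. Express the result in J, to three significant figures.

W ≈ 13000 J

Isobaric: W = P ΔV.
W = (266 kPa)(78.5 − 29.8 L) = (266)(48.7) = 12954 J.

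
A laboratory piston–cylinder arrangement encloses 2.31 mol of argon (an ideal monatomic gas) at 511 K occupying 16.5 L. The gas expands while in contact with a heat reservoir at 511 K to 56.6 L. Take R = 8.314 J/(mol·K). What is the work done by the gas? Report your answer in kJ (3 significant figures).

Isothermal: W = nRT ln(V₂/V₁).
W = (2.31)(8.314)(511) × ln(56.6/16.5)
  = 9814 × 1.233
W_by_gas = 12097 J.

W ≈ 12.1 kJ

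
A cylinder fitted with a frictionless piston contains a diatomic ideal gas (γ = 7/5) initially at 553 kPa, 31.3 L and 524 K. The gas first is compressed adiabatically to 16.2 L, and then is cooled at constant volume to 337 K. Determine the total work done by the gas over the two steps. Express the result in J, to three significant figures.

W_total ≈ -13000 J

Step 1 (adiabatic): W = (P₁V₁ − P₂V₂)/(γ−1) = (17309 − 22526)/0.4 = -13042 J.
Step 2 (isochoric): W = 0 (constant volume).
W_total = -13042 + 0 = -13042 J.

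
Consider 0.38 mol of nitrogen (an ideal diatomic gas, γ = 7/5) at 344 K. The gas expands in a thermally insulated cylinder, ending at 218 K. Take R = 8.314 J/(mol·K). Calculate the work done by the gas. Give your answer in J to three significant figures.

W ≈ 995 J

Adiabatic ⇒ Q = 0, so W_by = −ΔU = nCᵥ(T₁ − T₂).
Cᵥ = 5R/2 = 20.79 J/(mol·K).
W = (0.38)(20.79)(344 − 218) = 995.2 J.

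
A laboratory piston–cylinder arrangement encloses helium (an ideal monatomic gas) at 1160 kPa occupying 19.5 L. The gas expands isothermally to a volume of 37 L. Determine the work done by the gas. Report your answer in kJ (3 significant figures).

W ≈ 14.5 kJ

Isothermal: W = nRT ln(V₂/V₁) = P₁V₁ ln(V₂/V₁).
P₁V₁ = (1160 kPa)(19.5 L) = 22620 J.
W = 22620 × ln(37/19.5) = 22620 × 0.6405
W_by_gas = 14488 J.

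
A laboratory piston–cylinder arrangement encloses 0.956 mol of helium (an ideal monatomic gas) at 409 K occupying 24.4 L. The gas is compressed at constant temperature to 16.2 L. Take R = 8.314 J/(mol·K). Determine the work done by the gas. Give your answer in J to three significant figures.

W ≈ -1330 J

Isothermal: W = nRT ln(V₂/V₁).
W = (0.956)(8.314)(409) × ln(16.2/24.4)
  = 3251 × -0.4096
W_by_gas = -1331 J.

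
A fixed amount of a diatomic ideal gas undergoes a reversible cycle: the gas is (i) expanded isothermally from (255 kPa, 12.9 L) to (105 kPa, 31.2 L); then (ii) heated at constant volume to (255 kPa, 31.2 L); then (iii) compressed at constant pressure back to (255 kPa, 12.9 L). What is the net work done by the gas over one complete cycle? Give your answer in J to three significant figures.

W_net ≈ -1760 J

Leg (i): W = PᵢVᵢ ln(V_f/Vᵢ) = (3290) ln(31.2/12.9) = 2905 J.
Leg (ii): W = 0.
Leg (iii): W = PΔV = (255)(12.9 − 31.2) = -4666 J.
W_net = 2905 − 4666 = -1761 J.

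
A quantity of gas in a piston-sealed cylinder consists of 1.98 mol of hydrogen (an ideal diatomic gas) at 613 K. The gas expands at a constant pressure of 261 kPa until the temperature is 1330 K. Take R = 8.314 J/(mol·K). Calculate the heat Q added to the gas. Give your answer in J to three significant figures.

Isobaric: W = nRΔT = (1.98)(8.314)(717) = 11803 J.
ΔU = nCᵥΔT with Cᵥ = 5R/2: ΔU = (1.98)(20.79)(717) = 29508 J.
Q = ΔU + W = 29508 + 11803 = 41311 J.

Q ≈ 41300 J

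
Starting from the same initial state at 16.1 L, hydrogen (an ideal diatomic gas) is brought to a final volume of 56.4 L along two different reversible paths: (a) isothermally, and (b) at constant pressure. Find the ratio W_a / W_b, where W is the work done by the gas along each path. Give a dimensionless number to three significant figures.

Path (a) isothermal: W = P₁V₁ ln(V₂/V₁) → W_a/(P₁V₁) = 1.254.
Path (b) isobaric: W = P₁(V₂ − V₁) → W_b/(P₁V₁) = 2.503.
W_a / W_b = 1.254 / 2.503 = 0.5008.

W_a / W_b ≈ 0.501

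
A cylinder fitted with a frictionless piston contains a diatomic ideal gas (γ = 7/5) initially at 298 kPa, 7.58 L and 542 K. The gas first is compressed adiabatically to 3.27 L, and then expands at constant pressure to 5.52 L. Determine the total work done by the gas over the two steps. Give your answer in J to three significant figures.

W_total ≈ -81.8 J

Step 1 (adiabatic): W = (P₁V₁ − P₂V₂)/(γ−1) = (2259 − 3162)/0.4 = -2257 J.
After step 1: P = 966.9 kPa, V = 3.27 L, T = 758.7 K.
Step 2 (isobaric): W = PΔV = (966.9 kPa)(5.52 − 3.27 L) = 2176 J.
W_total = -2257 + 2176 = -81.85 J.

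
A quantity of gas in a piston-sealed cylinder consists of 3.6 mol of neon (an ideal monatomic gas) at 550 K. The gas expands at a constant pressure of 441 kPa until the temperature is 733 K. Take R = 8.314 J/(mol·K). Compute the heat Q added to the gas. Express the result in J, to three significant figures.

Q ≈ 13700 J

Isobaric: W = nRΔT = (3.6)(8.314)(183) = 5477 J.
ΔU = nCᵥΔT with Cᵥ = 3R/2: ΔU = (3.6)(12.47)(183) = 8216 J.
Q = ΔU + W = 8216 + 5477 = 13693 J.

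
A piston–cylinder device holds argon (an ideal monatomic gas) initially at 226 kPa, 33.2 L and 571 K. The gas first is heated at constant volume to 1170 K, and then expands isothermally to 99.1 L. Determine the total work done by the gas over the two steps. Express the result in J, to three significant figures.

W_total ≈ 16800 J

Step 1 (isochoric): W = 0 (constant volume).
After step 1: P = 463.1 kPa (V unchanged).
Step 2 (isothermal): W = P₁V₁ ln(V₂/V₁) = (15374) ln(99.1/33.2) = 16813 J.
W_total = 0 + 16813 = 16813 J.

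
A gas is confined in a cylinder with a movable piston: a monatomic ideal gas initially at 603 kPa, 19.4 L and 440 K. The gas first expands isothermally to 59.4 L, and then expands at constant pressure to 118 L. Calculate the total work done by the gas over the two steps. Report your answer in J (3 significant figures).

W_total ≈ 24600 J

Step 1 (isothermal): W = P₁V₁ ln(V₂/V₁) = (11698) ln(59.4/19.4) = 13091 J.
After step 1: P = 196.9 kPa, V = 59.4 L, T = 440 K.
Step 2 (isobaric): W = PΔV = (196.9 kPa)(118 − 59.4 L) = 11541 J.
W_total = 13091 + 11541 = 24631 J.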